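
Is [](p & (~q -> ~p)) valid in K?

Tableau for the negation ~[](p & (~q -> ~p)):
1. ~[](p & (~q -> ~p)), u
2. ~(p & (~q -> ~p)), v
3. ~(~q -> ~p), v
4. ~q, v
5. p, v
Accessibility: uRv
The negation has an open branch (countermodel exists).

Invalid (countermodel exists)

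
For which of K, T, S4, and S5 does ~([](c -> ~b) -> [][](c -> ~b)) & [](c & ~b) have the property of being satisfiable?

K, T

S4-tableau for the formula:
1. ~([](c -> ~b) -> [][](c -> ~b)) & [](c & ~b), w0
2. ~([](c -> ~b) -> [][](c -> ~b)), w0   [&-rule on 1]
3. [](c & ~b), w0   [&-rule on 1]
4. [](c -> ~b), w0   [~->-rule on 2]
5. ~[][](c -> ~b), w0   [~->-rule on 2]
6. c & ~b, w0   [[]-rule on 3 via w0Rw0]
7. c, w0   [&-rule on 6]
8. ~b, w0   [&-rule on 6]
9. c -> ~b, w0   [[]-rule on 4 via w0Rw0]
10. ~[](c -> ~b), w1   [~[]-rule on 5: fresh world w1, w0Rw1]
11. c & ~b, w1   [[]-rule on 3 via w0Rw1]
12. c, w1   [&-rule on 11]
13. ~b, w1   [&-rule on 11]
14. c -> ~b, w1   [[]-rule on 4 via w0Rw1]
15. ~(c -> ~b), w2   [~[]-rule on 10: fresh world w2, w1Rw2]
16. c, w2   [~->-rule on 15]
17. b, w2   [~->-rule on 15]
18. c & ~b, w2   [[]-rule on 3 via w0Rw2]
19. ~b, w2   [&-rule on 18]
Accessibility: w0Rw0, w0Rw1, w0Rw2, w1Rw1, w1Rw2, w2Rw2
Branch closes: b and ~b both at w2.
Every branch closes (one shown): unsatisfiable in S4, hence also in S5 (every S5-frame is an S4-frame).
T-tableau for the formula:
1. ~([](c -> ~b) -> [][](c -> ~b)) & [](c & ~b), w0
2. ~([](c -> ~b) -> [][](c -> ~b)), w0   [&-rule on 1]
3. [](c & ~b), w0   [&-rule on 1]
4. [](c -> ~b), w0   [~->-rule on 2]
5. ~[][](c -> ~b), w0   [~->-rule on 2]
6. c & ~b, w0   [[]-rule on 3 via w0Rw0]
7. c, w0   [&-rule on 6]
8. ~b, w0   [&-rule on 6]
9. c -> ~b, w0   [[]-rule on 4 via w0Rw0]
10. ~[](c -> ~b), w1   [~[]-rule on 5: fresh world w1, w0Rw1]
11. c & ~b, w1   [[]-rule on 3 via w0Rw1]
12. c, w1   [&-rule on 11]
13. ~b, w1   [&-rule on 11]
14. c -> ~b, w1   [[]-rule on 4 via w0Rw1]
15. ~(c -> ~b), w2   [~[]-rule on 10: fresh world w2, w1Rw2]
16. c, w2   [~->-rule on 15]
17. b, w2   [~->-rule on 15]
Accessibility: w0Rw0, w0Rw1, w1Rw1, w1Rw2, w2Rw2
Complete open branch: satisfiable in T, hence also in K (this T-model is also a K-model).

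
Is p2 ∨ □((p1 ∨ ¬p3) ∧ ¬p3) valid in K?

Tableau for the negation ¬(p2 ∨ □((p1 ∨ ¬p3) ∧ ¬p3)):
1. ¬(p2 ∨ □((p1 ∨ ¬p3) ∧ ¬p3)), 0
2. ¬p2, 0   [¬∨-rule on 1]
3. ¬□((p1 ∨ ¬p3) ∧ ¬p3), 0   [¬∨-rule on 1]
4. ¬((p1 ∨ ¬p3) ∧ ¬p3), 1   [¬□-rule on 3: fresh world 1, 0R1]
5. p3, 1   [¬∧-rule on 4 (branches; this branch)]
Accessibility: 0R1
The negation has an open branch (countermodel exists).

No, not valid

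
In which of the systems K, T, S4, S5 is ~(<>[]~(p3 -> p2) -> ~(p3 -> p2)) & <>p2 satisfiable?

S5-tableau for the formula:
1. ~(<>[]~(p3 -> p2) -> ~(p3 -> p2)) & <>p2, w0
2. ~(<>[]~(p3 -> p2) -> ~(p3 -> p2)), w0
3. <>p2, w0
4. <>[]~(p3 -> p2), w0
5. p3 -> p2, w0
6. p2, w0
7. p2, w1
8. []~(p3 -> p2), w2
9. ~(p3 -> p2), w0
10. p3, w0
11. ~p2, w0
Accessibility: w0Rw0, w0Rw1, w0Rw2, w1Rw0, w1Rw1, w1Rw2, w2Rw0, w2Rw1, w2Rw2
Branch closes: p2 and ~p2 both at w0.
Every branch closes (one shown): unsatisfiable in S5.
S4-tableau for the formula:
1. ~(<>[]~(p3 -> p2) -> ~(p3 -> p2)) & <>p2, w0
2. ~(<>[]~(p3 -> p2) -> ~(p3 -> p2)), w0
3. <>p2, w0
4. <>[]~(p3 -> p2), w0
5. p3 -> p2, w0
6. p2, w0
7. p2, w1
8. []~(p3 -> p2), w2
9. ~(p3 -> p2), w2
10. p3, w2
11. ~p2, w2
Accessibility: w0Rw0, w0Rw1, w0Rw2, w1Rw1, w2Rw2
Complete open branch: satisfiable in S4, hence also in K, T (this S4-model is also a K-model and a T-model).

K, T, S4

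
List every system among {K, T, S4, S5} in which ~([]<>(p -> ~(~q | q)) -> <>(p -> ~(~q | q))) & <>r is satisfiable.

T-tableau for the formula:
1. ~([]<>(p -> ~(~q | q)) -> <>(p -> ~(~q | q))) & <>r, 0
2. ~([]<>(p -> ~(~q | q)) -> <>(p -> ~(~q | q))), 0
3. <>r, 0
4. []<>(p -> ~(~q | q)), 0
5. ~<>(p -> ~(~q | q)), 0
6. <>(p -> ~(~q | q)), 0
7. ~(p -> ~(~q | q)), 0
8. p, 0
9. ~q | q, 0
10. q, 0
11. r, 1
12. <>(p -> ~(~q | q)), 1
13. ~(p -> ~(~q | q)), 1
14. p, 1
15. ~q | q, 1
16. q, 1
17. p -> ~(~q | q), 2
18. <>(p -> ~(~q | q)), 2
19. ~(p -> ~(~q | q)), 2
20. p, 2
21. ~q | q, 2
22. ~(~q | q), 2
23. q, 2
24. ~q, 2
Accessibility: 0R0, 0R1, 0R2, 1R1, 2R2
Branch closes: q and ~q both at 2.
Every branch closes (one shown): unsatisfiable in T, hence also in S4, S5 (every S4/S5-frame is a T-frame).
K-tableau for the formula:
1. ~([]<>(p -> ~(~q | q)) -> <>(p -> ~(~q | q))) & <>r, 0
2. ~([]<>(p -> ~(~q | q)) -> <>(p -> ~(~q | q))), 0
3. <>r, 0
4. []<>(p -> ~(~q | q)), 0
5. ~<>(p -> ~(~q | q)), 0
6. r, 1
7. <>(p -> ~(~q | q)), 1
8. ~(p -> ~(~q | q)), 1
9. p, 1
10. ~q | q, 1
11. q, 1
12. p -> ~(~q | q), 2
13. ~p, 2
Accessibility: 0R1, 1R2
Complete open branch: satisfiable in K.

K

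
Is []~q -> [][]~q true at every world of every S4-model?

Valid

Tableau for the negation ~([]~q -> [][]~q):
1. ~([]~q -> [][]~q), u
2. []~q, u
3. ~[][]~q, u
4. ~q, u
5. ~[]~q, v
6. ~q, v
7. q, w
8. ~q, w
Accessibility: uRu, uRv, uRw, vRv, vRw, wRw
Branch closes: q and ~q both at w.
All branches of the negation close; one closing branch shown above.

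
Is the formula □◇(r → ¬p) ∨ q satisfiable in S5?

Satisfiable

1. □◇(r → ¬p) ∨ q, u
2. q, u   [∨-rule on 1 (branches; this branch)]
Accessibility: uRu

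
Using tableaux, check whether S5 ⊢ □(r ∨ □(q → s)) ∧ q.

No, not valid

Tableau for the negation ¬(□(r ∨ □(q → s)) ∧ q):
1. ¬(□(r ∨ □(q → s)) ∧ q), 0
2. ¬q, 0   [¬∧-rule on 1 (branches; this branch)]
Accessibility: 0R0
The negation has an open branch (countermodel exists).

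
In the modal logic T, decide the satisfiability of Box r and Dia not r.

No, unsatisfiable

1. Box r and Dia not r, 0
2. Box r, 0   [and-rule on 1]
3. Dia not r, 0   [and-rule on 1]
4. r, 0   [Box-rule on 2 via 0R0]
5. not r, 1   [Dia-rule on 3: fresh world 1, 0R1]
6. r, 1   [Box-rule on 2 via 0R1]
Accessibility: 0R0, 0R1, 1R1
Branch closes: r and not r both at 1.
Every branch closes; the branch above is one of them.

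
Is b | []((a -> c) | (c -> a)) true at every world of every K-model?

Tableau for the negation ~(b | []((a -> c) | (c -> a))):
1. ~(b | []((a -> c) | (c -> a))), u
2. ~b, u
3. ~[]((a -> c) | (c -> a)), u
4. ~((a -> c) | (c -> a)), v
5. ~(a -> c), v
6. ~(c -> a), v
7. a, v
8. ~c, v
9. c, v
10. ~a, v
Accessibility: uRv
Branch closes: c and ~c both at v.
Every branch of the negation's tableau closes; the branch above is one of them.

Valid in K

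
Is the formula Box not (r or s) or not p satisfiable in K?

Satisfiable (open branch found)

1. Box not (r or s) or not p, w0
2. not p, w0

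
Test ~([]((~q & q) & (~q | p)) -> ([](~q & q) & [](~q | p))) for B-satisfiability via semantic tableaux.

1. ~([]((~q & q) & (~q | p)) -> ([](~q & q) & [](~q | p))), w0
2. []((~q & q) & (~q | p)), w0   [~->-rule on 1]
3. ~([](~q & q) & [](~q | p)), w0   [~->-rule on 1]
4. (~q & q) & (~q | p), w0   [[]-rule on 2 via w0Rw0]
5. ~q & q, w0   [&-rule on 4]
6. ~q | p, w0   [&-rule on 4]
7. ~q, w0   [&-rule on 5]
8. q, w0   [&-rule on 5]
Accessibility: w0Rw0
Branch closes: q and ~q both at w0.
Every branch closes; the branch above is one of them.

Unsatisfiable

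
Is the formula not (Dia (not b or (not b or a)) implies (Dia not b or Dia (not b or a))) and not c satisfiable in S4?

Unsatisfiable (every branch closes)

1. not (Dia (not b or (not b or a)) implies (Dia not b or Dia (not b or a))) and not c, 0
2. not (Dia (not b or (not b or a)) implies (Dia not b or Dia (not b or a))), 0
3. not c, 0
4. Dia (not b or (not b or a)), 0
5. not (Dia not b or Dia (not b or a)), 0
6. not Dia not b, 0
7. not Dia (not b or a), 0
8. b, 0
9. not (not b or a), 0
10. not a, 0
11. not b or (not b or a), 1
12. b, 1
13. not (not b or a), 1
14. not a, 1
15. not b or a, 1
16. a, 1
Accessibility: 0R0, 0R1, 1R1
Branch closes: a and not a both at 1.
Every branch closes; the branch above is one of them.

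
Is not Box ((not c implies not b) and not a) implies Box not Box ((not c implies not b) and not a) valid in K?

Not valid

Tableau for the negation not (not Box ((not c implies not b) and not a) implies Box not Box ((not c implies not b) and not a)):
1. not (not Box ((not c implies not b) and not a) implies Box not Box ((not c implies not b) and not a)), u
2. not Box ((not c implies not b) and not a), u   [neg-implies-rule on 1]
3. not Box not Box ((not c implies not b) and not a), u   [neg-implies-rule on 1]
4. not ((not c implies not b) and not a), v   [neg-Box-rule on 2: fresh world v, uRv]
5. a, v   [neg-and-rule on 4 (branches; this branch)]
6. Box ((not c implies not b) and not a), w   [neg-Box-rule on 3: fresh world w, uRw]
Accessibility: uRv, uRw
The negation has an open branch (countermodel exists).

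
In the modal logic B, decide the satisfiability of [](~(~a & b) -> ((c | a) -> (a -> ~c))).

Satisfiable

1. [](~(~a & b) -> ((c | a) -> (a -> ~c))), 0
2. ~(~a & b) -> ((c | a) -> (a -> ~c)), 0   [[]-rule on 1 via 0R0]
3. (c | a) -> (a -> ~c), 0   [->-rule on 2 (branches; this branch)]
4. a -> ~c, 0   [->-rule on 3 (branches; this branch)]
5. ~c, 0   [->-rule on 4 (branches; this branch)]
Accessibility: 0R0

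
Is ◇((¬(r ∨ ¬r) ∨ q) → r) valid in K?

No, not valid

Tableau for the negation ¬◇((¬(r ∨ ¬r) ∨ q) → r):
1. ¬◇((¬(r ∨ ¬r) ∨ q) → r), 0
The negation has an open branch (countermodel exists).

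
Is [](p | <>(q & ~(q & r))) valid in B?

Tableau for the negation ~[](p | <>(q & ~(q & r))):
1. ~[](p | <>(q & ~(q & r))), 0
2. ~(p | <>(q & ~(q & r))), 1   [~[]-rule on 1: fresh world 1, 0R1]
3. ~p, 1   [~|-rule on 2]
4. ~<>(q & ~(q & r)), 1   [~|-rule on 2]
5. ~(q & ~(q & r)), 0   [~<>-rule on 4 via 1R0]
6. ~(q & ~(q & r)), 1   [~<>-rule on 4 via 1R1]
7. q & r, 0   [~&-rule on 5 (branches; this branch)]
8. q, 0   [&-rule on 7]
9. r, 0   [&-rule on 7]
10. q & r, 1   [~&-rule on 6 (branches; this branch)]
11. q, 1   [&-rule on 10]
12. r, 1   [&-rule on 10]
Accessibility: 0R0, 0R1, 1R0, 1R1
The negation has an open branch (countermodel exists).

Invalid (countermodel exists)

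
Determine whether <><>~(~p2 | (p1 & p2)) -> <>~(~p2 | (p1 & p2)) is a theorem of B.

Not valid

Tableau for the negation ~(<><>~(~p2 | (p1 & p2)) -> <>~(~p2 | (p1 & p2))):
1. ~(<><>~(~p2 | (p1 & p2)) -> <>~(~p2 | (p1 & p2))), w0
2. <><>~(~p2 | (p1 & p2)), w0   [~->-rule on 1]
3. ~<>~(~p2 | (p1 & p2)), w0   [~->-rule on 1]
4. ~p2 | (p1 & p2), w0   [~<>-rule on 3 via w0Rw0]
5. p1 & p2, w0   [|-rule on 4 (branches; this branch)]
6. p1, w0   [&-rule on 5]
7. p2, w0   [&-rule on 5]
8. <>~(~p2 | (p1 & p2)), w1   [<>-rule on 2: fresh world w1, w0Rw1]
9. ~p2 | (p1 & p2), w1   [~<>-rule on 3 via w0Rw1]
10. p1 & p2, w1   [|-rule on 9 (branches; this branch)]
11. p1, w1   [&-rule on 10]
12. p2, w1   [&-rule on 10]
13. ~(~p2 | (p1 & p2)), w2   [<>-rule on 8: fresh world w2, w1Rw2]
14. p2, w2   [~|-rule on 13]
15. ~(p1 & p2), w2   [~|-rule on 13]
16. ~p1, w2   [~&-rule on 15 (branches; this branch)]
Accessibility: w0Rw0, w0Rw1, w1Rw0, w1Rw1, w1Rw2, w2Rw1, w2Rw2
The negation has an open branch (countermodel exists).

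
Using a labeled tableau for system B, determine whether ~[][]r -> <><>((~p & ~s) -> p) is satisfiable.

Satisfiable (open branch found)

1. ~[][]r -> <><>((~p & ~s) -> p), w0
2. <><>((~p & ~s) -> p), w0
3. <>((~p & ~s) -> p), w1
4. (~p & ~s) -> p, w2
5. p, w2
Accessibility: w0Rw0, w0Rw1, w1Rw0, w1Rw1, w1Rw2, w2Rw1, w2Rw2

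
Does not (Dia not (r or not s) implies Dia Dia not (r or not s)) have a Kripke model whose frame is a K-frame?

1. not (Dia not (r or not s) implies Dia Dia not (r or not s)), 0
2. Dia not (r or not s), 0
3. not Dia Dia not (r or not s), 0
4. not (r or not s), 1
5. not r, 1
6. s, 1
7. not Dia not (r or not s), 1
Accessibility: 0R1

Satisfiable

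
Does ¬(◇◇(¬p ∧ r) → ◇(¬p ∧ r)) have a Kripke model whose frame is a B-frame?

1. ¬(◇◇(¬p ∧ r) → ◇(¬p ∧ r)), 0
2. ◇◇(¬p ∧ r), 0
3. ¬◇(¬p ∧ r), 0
4. ¬(¬p ∧ r), 0
5. ¬r, 0
6. ◇(¬p ∧ r), 1
7. ¬(¬p ∧ r), 1
8. ¬r, 1
9. ¬p ∧ r, 2
10. ¬p, 2
11. r, 2
Accessibility: 0R0, 0R1, 1R0, 1R1, 1R2, 2R1, 2R2

Satisfiable (open branch found)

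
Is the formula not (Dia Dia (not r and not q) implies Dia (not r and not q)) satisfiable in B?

Yes, satisfiable

1. not (Dia Dia (not r and not q) implies Dia (not r and not q)), w0
2. Dia Dia (not r and not q), w0   [neg-implies-rule on 1]
3. not Dia (not r and not q), w0   [neg-implies-rule on 1]
4. not (not r and not q), w0   [neg-Dia-rule on 3 via w0Rw0]
5. q, w0   [neg-and-rule on 4 (branches; this branch)]
6. Dia (not r and not q), w1   [Dia-rule on 2: fresh world w1, w0Rw1]
7. not (not r and not q), w1   [neg-Dia-rule on 3 via w0Rw1]
8. q, w1   [neg-and-rule on 7 (branches; this branch)]
9. not r and not q, w2   [Dia-rule on 6: fresh world w2, w1Rw2]
10. not r, w2   [and-rule on 9]
11. not q, w2   [and-rule on 9]
Accessibility: w0Rw0, w0Rw1, w1Rw0, w1Rw1, w1Rw2, w2Rw1, w2Rw2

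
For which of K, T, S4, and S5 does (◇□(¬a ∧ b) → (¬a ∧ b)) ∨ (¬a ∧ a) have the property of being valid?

S5-tableau for the negation ¬((◇□(¬a ∧ b) → (¬a ∧ b)) ∨ (¬a ∧ a)):
1. ¬((◇□(¬a ∧ b) → (¬a ∧ b)) ∨ (¬a ∧ a)), u
2. ¬(◇□(¬a ∧ b) → (¬a ∧ b)), u
3. ¬(¬a ∧ a), u
4. ◇□(¬a ∧ b), u
5. ¬(¬a ∧ b), u
6. ¬a, u
7. ¬b, u
8. □(¬a ∧ b), v
9. ¬a ∧ b, u
10. b, u
Accessibility: uRu, uRv, vRu, vRv
Branch closes: b and ¬b both at u.
Every branch closes (one shown): valid in S5.
S4-tableau for the negation ¬((◇□(¬a ∧ b) → (¬a ∧ b)) ∨ (¬a ∧ a)):
1. ¬((◇□(¬a ∧ b) → (¬a ∧ b)) ∨ (¬a ∧ a)), u
2. ¬(◇□(¬a ∧ b) → (¬a ∧ b)), u
3. ¬(¬a ∧ a), u
4. ◇□(¬a ∧ b), u
5. ¬(¬a ∧ b), u
6. ¬a, u
7. ¬b, u
8. □(¬a ∧ b), v
9. ¬a ∧ b, v
10. ¬a, v
11. b, v
Accessibility: uRu, uRv, vRv
Complete open branch: countermodel on an S4-frame, so not valid in S4, nor in K, T (the same frame is also a K-frame and a T-frame).

S5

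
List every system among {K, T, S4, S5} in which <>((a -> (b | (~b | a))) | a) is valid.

K-tableau for the negation ~<>((a -> (b | (~b | a))) | a):
1. ~<>((a -> (b | (~b | a))) | a), u
Complete open branch: countermodel on a K-frame, so not valid in K.
T-tableau for the negation ~<>((a -> (b | (~b | a))) | a):
1. ~<>((a -> (b | (~b | a))) | a), u
2. ~((a -> (b | (~b | a))) | a), u
3. ~(a -> (b | (~b | a))), u
4. ~a, u
5. a, u
6. ~(b | (~b | a)), u
Accessibility: uRu
Branch closes: a and ~a both at u.
Every branch closes (one shown): valid in T, hence also in S4, S5 (every theorem of T is a theorem of S4 and S5).

T, S4, S5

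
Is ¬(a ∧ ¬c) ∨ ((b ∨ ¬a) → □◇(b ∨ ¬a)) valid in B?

Valid

Tableau for the negation ¬(¬(a ∧ ¬c) ∨ ((b ∨ ¬a) → □◇(b ∨ ¬a))):
1. ¬(¬(a ∧ ¬c) ∨ ((b ∨ ¬a) → □◇(b ∨ ¬a))), u
2. a ∧ ¬c, u
3. ¬((b ∨ ¬a) → □◇(b ∨ ¬a)), u
4. a, u
5. ¬c, u
6. b ∨ ¬a, u
7. ¬□◇(b ∨ ¬a), u
8. b, u
9. ¬◇(b ∨ ¬a), v
10. ¬(b ∨ ¬a), u
11. ¬b, u
Accessibility: uRu, uRv, vRu, vRv
Branch closes: b and ¬b both at u.
All branches of the negation close; one closing branch shown above.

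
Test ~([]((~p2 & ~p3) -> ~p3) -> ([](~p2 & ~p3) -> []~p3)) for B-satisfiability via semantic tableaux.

No, unsatisfiable

1. ~([]((~p2 & ~p3) -> ~p3) -> ([](~p2 & ~p3) -> []~p3)), u
2. []((~p2 & ~p3) -> ~p3), u   [~->-rule on 1]
3. ~([](~p2 & ~p3) -> []~p3), u   [~->-rule on 1]
4. [](~p2 & ~p3), u   [~->-rule on 3]
5. ~[]~p3, u   [~->-rule on 3]
6. (~p2 & ~p3) -> ~p3, u   [[]-rule on 2 via uRu]
7. ~p2 & ~p3, u   [[]-rule on 4 via uRu]
8. ~p2, u   [&-rule on 7]
9. ~p3, u   [&-rule on 7]
10. p3, v   [~[]-rule on 5: fresh world v, uRv]
11. (~p2 & ~p3) -> ~p3, v   [[]-rule on 2 via uRv]
12. ~p2 & ~p3, v   [[]-rule on 4 via uRv]
13. ~p2, v   [&-rule on 12]
14. ~p3, v   [&-rule on 12]
Accessibility: uRu, uRv, vRu, vRv
Branch closes: p3 and ~p3 both at v.
All branches of the tableau close; one closing branch shown above.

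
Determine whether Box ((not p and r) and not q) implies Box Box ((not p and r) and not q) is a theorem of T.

Tableau for the negation not (Box ((not p and r) and not q) implies Box Box ((not p and r) and not q)):
1. not (Box ((not p and r) and not q) implies Box Box ((not p and r) and not q)), u
2. Box ((not p and r) and not q), u   [neg-implies-rule on 1]
3. not Box Box ((not p and r) and not q), u   [neg-implies-rule on 1]
4. (not p and r) and not q, u   [Box-rule on 2 via uRu]
5. not p and r, u   [and-rule on 4]
6. not q, u   [and-rule on 4]
7. not p, u   [and-rule on 5]
8. r, u   [and-rule on 5]
9. not Box ((not p and r) and not q), v   [neg-Box-rule on 3: fresh world v, uRv]
10. (not p and r) and not q, v   [Box-rule on 2 via uRv]
11. not p and r, v   [and-rule on 10]
12. not q, v   [and-rule on 10]
13. not p, v   [and-rule on 11]
14. r, v   [and-rule on 11]
15. not ((not p and r) and not q), w   [neg-Box-rule on 9: fresh world w, vRw]
16. q, w   [neg-and-rule on 15 (branches; this branch)]
Accessibility: uRu, uRv, vRv, vRw, wRw
The negation has an open branch (countermodel exists).

Not valid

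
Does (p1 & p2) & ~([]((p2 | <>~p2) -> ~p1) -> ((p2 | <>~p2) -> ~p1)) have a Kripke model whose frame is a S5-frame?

1. (p1 & p2) & ~([]((p2 | <>~p2) -> ~p1) -> ((p2 | <>~p2) -> ~p1)), w0
2. p1 & p2, w0   [&-rule on 1]
3. ~([]((p2 | <>~p2) -> ~p1) -> ((p2 | <>~p2) -> ~p1)), w0   [&-rule on 1]
4. p1, w0   [&-rule on 2]
5. p2, w0   [&-rule on 2]
6. []((p2 | <>~p2) -> ~p1), w0   [~->-rule on 3]
7. ~((p2 | <>~p2) -> ~p1), w0   [~->-rule on 3]
8. p2 | <>~p2, w0   [~->-rule on 7]
9. (p2 | <>~p2) -> ~p1, w0   [[]-rule on 6 via w0Rw0]
10. <>~p2, w0   [|-rule on 8 (branches; this branch)]
11. ~(p2 | <>~p2), w0   [->-rule on 9 (branches; this branch)]
12. ~p2, w0   [~|-rule on 11]
13. ~<>~p2, w0   [~|-rule on 11]
Accessibility: w0Rw0
Branch closes: p2 and ~p2 both at w0.
Every branch closes; the branch above is one of them.

No, unsatisfiable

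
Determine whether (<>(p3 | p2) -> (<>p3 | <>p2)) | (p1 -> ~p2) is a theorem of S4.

Tableau for the negation ~((<>(p3 | p2) -> (<>p3 | <>p2)) | (p1 -> ~p2)):
1. ~((<>(p3 | p2) -> (<>p3 | <>p2)) | (p1 -> ~p2)), w0
2. ~(<>(p3 | p2) -> (<>p3 | <>p2)), w0
3. ~(p1 -> ~p2), w0
4. <>(p3 | p2), w0
5. ~(<>p3 | <>p2), w0
6. p1, w0
7. p2, w0
8. ~<>p3, w0
9. ~<>p2, w0
10. ~p3, w0
11. ~p2, w0
Accessibility: w0Rw0
Branch closes: p2 and ~p2 both at w0.
All branches of the negation close; one closing branch shown above.

Valid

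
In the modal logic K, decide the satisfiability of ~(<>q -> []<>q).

1. ~(<>q -> []<>q), 0
2. <>q, 0
3. ~[]<>q, 0
4. q, 1
5. ~<>q, 2
Accessibility: 0R1, 0R2

Satisfiable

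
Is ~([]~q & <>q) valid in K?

Tableau for the negation []~q & <>q:
1. []~q & <>q, w0
2. []~q, w0
3. <>q, w0
4. q, w1
5. ~q, w1
Accessibility: w0Rw1
Branch closes: q and ~q both at w1.
All branches of the negation close; one closing branch shown above.

Valid in K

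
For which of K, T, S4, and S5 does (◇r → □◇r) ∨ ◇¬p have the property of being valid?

S5-tableau for the negation ¬((◇r → □◇r) ∨ ◇¬p):
1. ¬((◇r → □◇r) ∨ ◇¬p), u
2. ¬(◇r → □◇r), u
3. ¬◇¬p, u
4. ◇r, u
5. ¬□◇r, u
6. p, u
7. r, v
8. p, v
9. ¬◇r, w
10. p, w
11. ¬r, u
12. ¬r, v
Accessibility: uRu, uRv, uRw, vRu, vRv, vRw, wRu, wRv, wRw
Branch closes: r and ¬r both at v.
Every branch closes (one shown): valid in S5.
S4-tableau for the negation ¬((◇r → □◇r) ∨ ◇¬p):
1. ¬((◇r → □◇r) ∨ ◇¬p), u
2. ¬(◇r → □◇r), u
3. ¬◇¬p, u
4. ◇r, u
5. ¬□◇r, u
6. p, u
7. r, v
8. p, v
9. ¬◇r, w
10. p, w
11. ¬r, w
Accessibility: uRu, uRv, uRw, vRv, wRw
Complete open branch: countermodel on an S4-frame, so not valid in S4, nor in K, T (the same frame is also a K-frame and a T-frame).

S5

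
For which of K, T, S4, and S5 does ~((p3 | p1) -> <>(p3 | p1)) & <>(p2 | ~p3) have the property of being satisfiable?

K

T-tableau for the formula:
1. ~((p3 | p1) -> <>(p3 | p1)) & <>(p2 | ~p3), u
2. ~((p3 | p1) -> <>(p3 | p1)), u
3. <>(p2 | ~p3), u
4. p3 | p1, u
5. ~<>(p3 | p1), u
6. ~(p3 | p1), u
7. ~p3, u
8. ~p1, u
9. p1, u
Accessibility: uRu
Branch closes: p1 and ~p1 both at u.
Every branch closes (one shown): unsatisfiable in T, hence also in S4, S5 (every S4/S5-frame is a T-frame).
K-tableau for the formula:
1. ~((p3 | p1) -> <>(p3 | p1)) & <>(p2 | ~p3), u
2. ~((p3 | p1) -> <>(p3 | p1)), u
3. <>(p2 | ~p3), u
4. p3 | p1, u
5. ~<>(p3 | p1), u
6. p1, u
7. p2 | ~p3, v
8. ~(p3 | p1), v
9. ~p3, v
10. ~p1, v
Accessibility: uRv
Complete open branch: satisfiable in K.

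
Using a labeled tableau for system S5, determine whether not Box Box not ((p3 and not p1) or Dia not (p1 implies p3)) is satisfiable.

Yes, satisfiable

1. not Box Box not ((p3 and not p1) or Dia not (p1 implies p3)), 0
2. not Box not ((p3 and not p1) or Dia not (p1 implies p3)), 1
3. (p3 and not p1) or Dia not (p1 implies p3), 2
4. Dia not (p1 implies p3), 2
5. not (p1 implies p3), 3
6. p1, 3
7. not p3, 3
Accessibility: 0R0, 0R1, 0R2, 0R3, 1R0, 1R1, 1R2, 1R3, 2R0, 2R1, 2R2, 2R3, 3R0, 3R1, 3R2, 3R3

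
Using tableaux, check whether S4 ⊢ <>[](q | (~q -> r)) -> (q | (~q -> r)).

No, not valid

Tableau for the negation ~(<>[](q | (~q -> r)) -> (q | (~q -> r))):
1. ~(<>[](q | (~q -> r)) -> (q | (~q -> r))), u
2. <>[](q | (~q -> r)), u
3. ~(q | (~q -> r)), u
4. ~q, u
5. ~(~q -> r), u
6. ~r, u
7. [](q | (~q -> r)), v
8. q | (~q -> r), v
9. ~q -> r, v
10. r, v
Accessibility: uRu, uRv, vRv
The negation has an open branch (countermodel exists).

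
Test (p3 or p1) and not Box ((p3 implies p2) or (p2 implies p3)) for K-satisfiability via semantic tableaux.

Unsatisfiable

1. (p3 or p1) and not Box ((p3 implies p2) or (p2 implies p3)), 0
2. p3 or p1, 0
3. not Box ((p3 implies p2) or (p2 implies p3)), 0
4. p1, 0
5. not ((p3 implies p2) or (p2 implies p3)), 1
6. not (p3 implies p2), 1
7. not (p2 implies p3), 1
8. p3, 1
9. not p2, 1
10. p2, 1
11. not p3, 1
Accessibility: 0R1
Branch closes: p2 and not p2 both at 1.
Every branch closes; the branch above is one of them.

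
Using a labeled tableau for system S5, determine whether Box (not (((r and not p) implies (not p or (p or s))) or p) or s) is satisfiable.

Satisfiable

1. Box (not (((r and not p) implies (not p or (p or s))) or p) or s), w0
2. not (((r and not p) implies (not p or (p or s))) or p) or s, w0   [Box-rule on 1 via w0Rw0]
3. s, w0   [or-rule on 2 (branches; this branch)]
Accessibility: w0Rw0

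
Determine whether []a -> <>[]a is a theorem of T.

Valid

Tableau for the negation ~([]a -> <>[]a):
1. ~([]a -> <>[]a), u
2. []a, u   [~->-rule on 1]
3. ~<>[]a, u   [~->-rule on 1]
4. a, u   [[]-rule on 2 via uRu]
5. ~[]a, u   [~<>-rule on 3 via uRu]
6. ~a, v   [~[]-rule on 5: fresh world v, uRv]
7. a, v   [[]-rule on 2 via uRv]
Accessibility: uRu, uRv, vRv
Branch closes: a and ~a both at v.
All branches of the negation close; one closing branch shown above.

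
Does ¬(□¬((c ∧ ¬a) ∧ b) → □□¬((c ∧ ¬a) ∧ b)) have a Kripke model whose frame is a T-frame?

1. ¬(□¬((c ∧ ¬a) ∧ b) → □□¬((c ∧ ¬a) ∧ b)), 0
2. □¬((c ∧ ¬a) ∧ b), 0
3. ¬□□¬((c ∧ ¬a) ∧ b), 0
4. ¬((c ∧ ¬a) ∧ b), 0
5. ¬b, 0
6. ¬□¬((c ∧ ¬a) ∧ b), 1
7. ¬((c ∧ ¬a) ∧ b), 1
8. ¬b, 1
9. (c ∧ ¬a) ∧ b, 2
10. c ∧ ¬a, 2
11. b, 2
12. c, 2
13. ¬a, 2
Accessibility: 0R0, 0R1, 1R1, 1R2, 2R2

Satisfiable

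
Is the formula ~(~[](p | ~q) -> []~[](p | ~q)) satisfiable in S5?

1. ~(~[](p | ~q) -> []~[](p | ~q)), 0
2. ~[](p | ~q), 0   [~->-rule on 1]
3. ~[]~[](p | ~q), 0   [~->-rule on 1]
4. ~(p | ~q), 1   [~[]-rule on 2: fresh world 1, 0R1]
5. ~p, 1   [~|-rule on 4]
6. q, 1   [~|-rule on 4]
7. [](p | ~q), 2   [~[]-rule on 3: fresh world 2, 0R2]
8. p | ~q, 0   [[]-rule on 7 via 2R0]
9. p | ~q, 1   [[]-rule on 7 via 2R1]
10. p | ~q, 2   [[]-rule on 7 via 2R2]
11. ~q, 0   [|-rule on 8 (branches; this branch)]
12. ~q, 1   [|-rule on 9 (branches; this branch)]
Accessibility: 0R0, 0R1, 0R2, 1R0, 1R1, 1R2, 2R0, 2R1, 2R2
Branch closes: q and ~q both at 1.
(One branch shown.) All branches close.

Unsatisfiable (every branch closes)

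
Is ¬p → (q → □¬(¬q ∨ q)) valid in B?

Not valid

Tableau for the negation ¬(¬p → (q → □¬(¬q ∨ q))):
1. ¬(¬p → (q → □¬(¬q ∨ q))), u
2. ¬p, u
3. ¬(q → □¬(¬q ∨ q)), u
4. q, u
5. ¬□¬(¬q ∨ q), u
6. ¬q ∨ q, v
7. q, v
Accessibility: uRu, uRv, vRu, vRv
The negation has an open branch (countermodel exists).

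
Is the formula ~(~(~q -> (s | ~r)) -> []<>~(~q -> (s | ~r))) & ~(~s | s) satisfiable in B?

1. ~(~(~q -> (s | ~r)) -> []<>~(~q -> (s | ~r))) & ~(~s | s), u
2. ~(~(~q -> (s | ~r)) -> []<>~(~q -> (s | ~r))), u
3. ~(~s | s), u
4. ~(~q -> (s | ~r)), u
5. ~[]<>~(~q -> (s | ~r)), u
6. s, u
7. ~s, u
Accessibility: uRu
Branch closes: s and ~s both at u.
All branches of the tableau close; one closing branch shown above.

Unsatisfiable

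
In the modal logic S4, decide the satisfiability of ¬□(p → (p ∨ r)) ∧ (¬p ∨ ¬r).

1. ¬□(p → (p ∨ r)) ∧ (¬p ∨ ¬r), w0
2. ¬□(p → (p ∨ r)), w0
3. ¬p ∨ ¬r, w0
4. ¬r, w0
5. ¬(p → (p ∨ r)), w1
6. p, w1
7. ¬(p ∨ r), w1
8. ¬p, w1
9. ¬r, w1
Accessibility: w0Rw0, w0Rw1, w1Rw1
Branch closes: p and ¬p both at w1.
All branches of the tableau close; one closing branch shown above.

No, unsatisfiable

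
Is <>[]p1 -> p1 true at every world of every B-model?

Yes, valid

Tableau for the negation ~(<>[]p1 -> p1):
1. ~(<>[]p1 -> p1), w0
2. <>[]p1, w0   [~->-rule on 1]
3. ~p1, w0   [~->-rule on 1]
4. []p1, w1   [<>-rule on 2: fresh world w1, w0Rw1]
5. p1, w0   [[]-rule on 4 via w1Rw0]
Accessibility: w0Rw0, w0Rw1, w1Rw0, w1Rw1
Branch closes: p1 and ~p1 both at w0.
Every branch of the negation's tableau closes; the branch above is one of them.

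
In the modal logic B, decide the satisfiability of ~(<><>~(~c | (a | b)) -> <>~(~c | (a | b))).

1. ~(<><>~(~c | (a | b)) -> <>~(~c | (a | b))), 0
2. <><>~(~c | (a | b)), 0
3. ~<>~(~c | (a | b)), 0
4. ~c | (a | b), 0
5. a | b, 0
6. b, 0
7. <>~(~c | (a | b)), 1
8. ~c | (a | b), 1
9. a | b, 1
10. b, 1
11. ~(~c | (a | b)), 2
12. c, 2
13. ~(a | b), 2
14. ~a, 2
15. ~b, 2
Accessibility: 0R0, 0R1, 1R0, 1R1, 1R2, 2R1, 2R2

Satisfiable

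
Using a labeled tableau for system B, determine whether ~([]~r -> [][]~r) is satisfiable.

Satisfiable (open branch found)

1. ~([]~r -> [][]~r), 0
2. []~r, 0   [~->-rule on 1]
3. ~[][]~r, 0   [~->-rule on 1]
4. ~r, 0   [[]-rule on 2 via 0R0]
5. ~[]~r, 1   [~[]-rule on 3: fresh world 1, 0R1]
6. ~r, 1   [[]-rule on 2 via 0R1]
7. r, 2   [~[]-rule on 5: fresh world 2, 1R2]
Accessibility: 0R0, 0R1, 1R0, 1R1, 1R2, 2R1, 2R2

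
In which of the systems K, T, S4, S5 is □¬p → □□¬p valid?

S4, S5

T-tableau for the negation ¬(□¬p → □□¬p):
1. ¬(□¬p → □□¬p), u
2. □¬p, u
3. ¬□□¬p, u
4. ¬p, u
5. ¬□¬p, v
6. ¬p, v
7. p, w
Accessibility: uRu, uRv, vRv, vRw, wRw
Complete open branch: countermodel on a T-frame, so not valid in T, nor in K (the same frame is also a K-frame).
S4-tableau for the negation ¬(□¬p → □□¬p):
1. ¬(□¬p → □□¬p), u
2. □¬p, u
3. ¬□□¬p, u
4. ¬p, u
5. ¬□¬p, v
6. ¬p, v
7. p, w
8. ¬p, w
Accessibility: uRu, uRv, uRw, vRv, vRw, wRw
Branch closes: p and ¬p both at w.
Every branch closes (one shown): valid in S4, hence also in S5 (every theorem of S4 is a theorem of S5).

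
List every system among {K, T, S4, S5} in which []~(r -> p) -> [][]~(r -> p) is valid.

S4, S5

T-tableau for the negation ~([]~(r -> p) -> [][]~(r -> p)):
1. ~([]~(r -> p) -> [][]~(r -> p)), u
2. []~(r -> p), u
3. ~[][]~(r -> p), u
4. ~(r -> p), u
5. r, u
6. ~p, u
7. ~[]~(r -> p), v
8. ~(r -> p), v
9. r, v
10. ~p, v
11. r -> p, w
12. p, w
Accessibility: uRu, uRv, vRv, vRw, wRw
Complete open branch: countermodel on a T-frame, so not valid in T, nor in K (the same frame is also a K-frame).
S4-tableau for the negation ~([]~(r -> p) -> [][]~(r -> p)):
1. ~([]~(r -> p) -> [][]~(r -> p)), u
2. []~(r -> p), u
3. ~[][]~(r -> p), u
4. ~(r -> p), u
5. r, u
6. ~p, u
7. ~[]~(r -> p), v
8. ~(r -> p), v
9. r, v
10. ~p, v
11. r -> p, w
12. ~(r -> p), w
13. r, w
14. ~p, w
15. p, w
Accessibility: uRu, uRv, uRw, vRv, vRw, wRw
Branch closes: p and ~p both at w.
Every branch closes (one shown): valid in S4, hence also in S5 (every theorem of S4 is a theorem of S5).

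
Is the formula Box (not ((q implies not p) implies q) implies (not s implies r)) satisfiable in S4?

1. Box (not ((q implies not p) implies q) implies (not s implies r)), w0
2. not ((q implies not p) implies q) implies (not s implies r), w0
3. not s implies r, w0
4. r, w0
Accessibility: w0Rw0

Satisfiable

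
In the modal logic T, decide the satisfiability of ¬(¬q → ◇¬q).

1. ¬(¬q → ◇¬q), w0
2. ¬q, w0
3. ¬◇¬q, w0
4. q, w0
Accessibility: w0Rw0
Branch closes: q and ¬q both at w0.
(One branch shown.) All branches close.

Unsatisfiable (every branch closes)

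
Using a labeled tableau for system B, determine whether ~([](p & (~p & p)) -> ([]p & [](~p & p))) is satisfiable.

No, unsatisfiable

1. ~([](p & (~p & p)) -> ([]p & [](~p & p))), u
2. [](p & (~p & p)), u
3. ~([]p & [](~p & p)), u
4. p & (~p & p), u
5. p, u
6. ~p & p, u
7. ~p, u
Accessibility: uRu
Branch closes: p and ~p both at u.
Every branch closes; the branch above is one of them.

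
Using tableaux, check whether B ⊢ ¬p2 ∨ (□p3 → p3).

Tableau for the negation ¬(¬p2 ∨ (□p3 → p3)):
1. ¬(¬p2 ∨ (□p3 → p3)), w0
2. p2, w0   [¬∨-rule on 1]
3. ¬(□p3 → p3), w0   [¬∨-rule on 1]
4. □p3, w0   [¬→-rule on 3]
5. ¬p3, w0   [¬→-rule on 3]
6. p3, w0   [□-rule on 4 via w0Rw0]
Accessibility: w0Rw0
Branch closes: p3 and ¬p3 both at w0.
All branches of the negation close; one closing branch shown above.

Valid in B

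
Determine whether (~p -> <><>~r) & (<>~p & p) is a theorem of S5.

Tableau for the negation ~((~p -> <><>~r) & (<>~p & p)):
1. ~((~p -> <><>~r) & (<>~p & p)), u
2. ~(<>~p & p), u   [~&-rule on 1 (branches; this branch)]
3. ~p, u   [~&-rule on 2 (branches; this branch)]
Accessibility: uRu
The negation has an open branch (countermodel exists).

Not valid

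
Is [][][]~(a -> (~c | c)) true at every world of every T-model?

Tableau for the negation ~[][][]~(a -> (~c | c)):
1. ~[][][]~(a -> (~c | c)), 0
2. ~[][]~(a -> (~c | c)), 1
3. ~[]~(a -> (~c | c)), 2
4. a -> (~c | c), 3
5. ~c | c, 3
6. c, 3
Accessibility: 0R0, 0R1, 1R1, 1R2, 2R2, 2R3, 3R3
The negation has an open branch (countermodel exists).

Invalid (countermodel exists)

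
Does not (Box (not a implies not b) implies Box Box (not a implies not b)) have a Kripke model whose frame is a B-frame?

Satisfiable (open branch found)

1. not (Box (not a implies not b) implies Box Box (not a implies not b)), u
2. Box (not a implies not b), u   [neg-implies-rule on 1]
3. not Box Box (not a implies not b), u   [neg-implies-rule on 1]
4. not a implies not b, u   [Box-rule on 2 via uRu]
5. not b, u   [implies-rule on 4 (branches; this branch)]
6. not Box (not a implies not b), v   [neg-Box-rule on 3: fresh world v, uRv]
7. not a implies not b, v   [Box-rule on 2 via uRv]
8. not b, v   [implies-rule on 7 (branches; this branch)]
9. not (not a implies not b), w   [neg-Box-rule on 6: fresh world w, vRw]
10. not a, w   [neg-implies-rule on 9]
11. b, w   [neg-implies-rule on 9]
Accessibility: uRu, uRv, vRu, vRv, vRw, wRv, wRw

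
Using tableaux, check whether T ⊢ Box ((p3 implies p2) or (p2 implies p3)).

Valid in T

Tableau for the negation not Box ((p3 implies p2) or (p2 implies p3)):
1. not Box ((p3 implies p2) or (p2 implies p3)), w0
2. not ((p3 implies p2) or (p2 implies p3)), w1   [neg-Box-rule on 1: fresh world w1, w0Rw1]
3. not (p3 implies p2), w1   [neg-or-rule on 2]
4. not (p2 implies p3), w1   [neg-or-rule on 2]
5. p3, w1   [neg-implies-rule on 3]
6. not p2, w1   [neg-implies-rule on 3]
7. p2, w1   [neg-implies-rule on 4]
8. not p3, w1   [neg-implies-rule on 4]
Accessibility: w0Rw0, w0Rw1, w1Rw1
Branch closes: p2 and not p2 both at w1.
All branches of the negation close; one closing branch shown above.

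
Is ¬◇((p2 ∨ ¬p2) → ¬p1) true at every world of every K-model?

Tableau for the negation ◇((p2 ∨ ¬p2) → ¬p1):
1. ◇((p2 ∨ ¬p2) → ¬p1), 0
2. (p2 ∨ ¬p2) → ¬p1, 1
3. ¬p1, 1
Accessibility: 0R1
The negation has an open branch (countermodel exists).

Invalid (countermodel exists)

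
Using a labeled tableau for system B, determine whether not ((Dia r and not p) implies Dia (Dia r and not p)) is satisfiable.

Unsatisfiable

1. not ((Dia r and not p) implies Dia (Dia r and not p)), u
2. Dia r and not p, u
3. not Dia (Dia r and not p), u
4. Dia r, u
5. not p, u
6. not (Dia r and not p), u
7. not Dia r, u
8. not r, u
9. r, v
10. not (Dia r and not p), v
11. not r, v
Accessibility: uRu, uRv, vRu, vRv
Branch closes: r and not r both at v.
All branches of the tableau close; one closing branch shown above.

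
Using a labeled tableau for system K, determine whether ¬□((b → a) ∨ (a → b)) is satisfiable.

1. ¬□((b → a) ∨ (a → b)), u
2. ¬((b → a) ∨ (a → b)), v
3. ¬(b → a), v
4. ¬(a → b), v
5. b, v
6. ¬a, v
7. a, v
8. ¬b, v
Accessibility: uRv
Branch closes: a and ¬a both at v.
All branches of the tableau close; one closing branch shown above.

Unsatisfiable (every branch closes)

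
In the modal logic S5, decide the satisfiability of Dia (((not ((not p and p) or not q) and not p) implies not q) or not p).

1. Dia (((not ((not p and p) or not q) and not p) implies not q) or not p), 0
2. ((not ((not p and p) or not q) and not p) implies not q) or not p, 1   [Dia-rule on 1: fresh world 1, 0R1]
3. not p, 1   [or-rule on 2 (branches; this branch)]
Accessibility: 0R0, 0R1, 1R0, 1R1

Satisfiable (open branch found)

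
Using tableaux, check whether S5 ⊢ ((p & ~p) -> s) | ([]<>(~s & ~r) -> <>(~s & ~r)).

Valid in S5

Tableau for the negation ~(((p & ~p) -> s) | ([]<>(~s & ~r) -> <>(~s & ~r))):
1. ~(((p & ~p) -> s) | ([]<>(~s & ~r) -> <>(~s & ~r))), u
2. ~((p & ~p) -> s), u   [~|-rule on 1]
3. ~([]<>(~s & ~r) -> <>(~s & ~r)), u   [~|-rule on 1]
4. p & ~p, u   [~->-rule on 2]
5. ~s, u   [~->-rule on 2]
6. []<>(~s & ~r), u   [~->-rule on 3]
7. ~<>(~s & ~r), u   [~->-rule on 3]
8. p, u   [&-rule on 4]
9. ~p, u   [&-rule on 4]
Accessibility: uRu
Branch closes: p and ~p both at u.
All branches of the negation close; one closing branch shown above.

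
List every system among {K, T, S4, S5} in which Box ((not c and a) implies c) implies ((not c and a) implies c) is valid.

T, S4, S5

K-tableau for the negation not (Box ((not c and a) implies c) implies ((not c and a) implies c)):
1. not (Box ((not c and a) implies c) implies ((not c and a) implies c)), u
2. Box ((not c and a) implies c), u
3. not ((not c and a) implies c), u
4. not c and a, u
5. not c, u
6. a, u
Complete open branch: countermodel on a K-frame, so not valid in K.
T-tableau for the negation not (Box ((not c and a) implies c) implies ((not c and a) implies c)):
1. not (Box ((not c and a) implies c) implies ((not c and a) implies c)), u
2. Box ((not c and a) implies c), u
3. not ((not c and a) implies c), u
4. not c and a, u
5. not c, u
6. a, u
7. (not c and a) implies c, u
8. not (not c and a), u
9. not a, u
Accessibility: uRu
Branch closes: a and not a both at u.
Every branch closes (one shown): valid in T, hence also in S4, S5 (every theorem of T is a theorem of S4 and S5).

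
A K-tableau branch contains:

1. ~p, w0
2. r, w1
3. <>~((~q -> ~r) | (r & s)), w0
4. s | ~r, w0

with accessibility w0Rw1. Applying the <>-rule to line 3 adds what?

a fresh world w2 with w0Rw2, and ~((~q -> ~r) | (r & s)) at w2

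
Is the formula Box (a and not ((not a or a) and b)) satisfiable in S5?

1. Box (a and not ((not a or a) and b)), w0
2. a and not ((not a or a) and b), w0
3. a, w0
4. not ((not a or a) and b), w0
5. not b, w0
Accessibility: w0Rw0

Yes, satisfiable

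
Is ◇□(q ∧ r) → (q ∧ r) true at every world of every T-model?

Tableau for the negation ¬(◇□(q ∧ r) → (q ∧ r)):
1. ¬(◇□(q ∧ r) → (q ∧ r)), u
2. ◇□(q ∧ r), u
3. ¬(q ∧ r), u
4. ¬r, u
5. □(q ∧ r), v
6. q ∧ r, v
7. q, v
8. r, v
Accessibility: uRu, uRv, vRv
The negation has an open branch (countermodel exists).

Not valid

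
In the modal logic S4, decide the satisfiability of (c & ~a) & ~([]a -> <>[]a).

No, unsatisfiable

1. (c & ~a) & ~([]a -> <>[]a), 0
2. c & ~a, 0   [&-rule on 1]
3. ~([]a -> <>[]a), 0   [&-rule on 1]
4. c, 0   [&-rule on 2]
5. ~a, 0   [&-rule on 2]
6. []a, 0   [~->-rule on 3]
7. ~<>[]a, 0   [~->-rule on 3]
8. a, 0   [[]-rule on 6 via 0R0]
Accessibility: 0R0
Branch closes: a and ~a both at 0.
(One branch shown.) All branches close.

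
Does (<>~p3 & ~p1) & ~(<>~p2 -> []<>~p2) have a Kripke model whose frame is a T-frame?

1. (<>~p3 & ~p1) & ~(<>~p2 -> []<>~p2), 0
2. <>~p3 & ~p1, 0   [&-rule on 1]
3. ~(<>~p2 -> []<>~p2), 0   [&-rule on 1]
4. <>~p3, 0   [&-rule on 2]
5. ~p1, 0   [&-rule on 2]
6. <>~p2, 0   [~->-rule on 3]
7. ~[]<>~p2, 0   [~->-rule on 3]
8. ~p3, 1   [<>-rule on 4: fresh world 1, 0R1]
9. ~p2, 2   [<>-rule on 6: fresh world 2, 0R2]
10. ~<>~p2, 3   [~[]-rule on 7: fresh world 3, 0R3]
11. p2, 3   [~<>-rule on 10 via 3R3]
Accessibility: 0R0, 0R1, 0R2, 0R3, 1R1, 2R2, 3R3

Yes, satisfiable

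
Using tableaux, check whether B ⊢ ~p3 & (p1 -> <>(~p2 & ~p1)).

No, not valid

Tableau for the negation ~(~p3 & (p1 -> <>(~p2 & ~p1))):
1. ~(~p3 & (p1 -> <>(~p2 & ~p1))), w0
2. ~(p1 -> <>(~p2 & ~p1)), w0
3. p1, w0
4. ~<>(~p2 & ~p1), w0
5. ~(~p2 & ~p1), w0
Accessibility: w0Rw0
The negation has an open branch (countermodel exists).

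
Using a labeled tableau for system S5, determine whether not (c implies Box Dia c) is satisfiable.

1. not (c implies Box Dia c), u
2. c, u
3. not Box Dia c, u
4. not Dia c, v
5. not c, u
Accessibility: uRu, uRv, vRu, vRv
Branch closes: c and not c both at u.
(One branch shown.) All branches close.

Unsatisfiable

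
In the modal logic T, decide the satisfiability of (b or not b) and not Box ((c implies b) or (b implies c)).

Unsatisfiable (every branch closes)

1. (b or not b) and not Box ((c implies b) or (b implies c)), w0
2. b or not b, w0
3. not Box ((c implies b) or (b implies c)), w0
4. not b, w0
5. not ((c implies b) or (b implies c)), w1
6. not (c implies b), w1
7. not (b implies c), w1
8. c, w1
9. not b, w1
10. b, w1
11. not c, w1
Accessibility: w0Rw0, w0Rw1, w1Rw1
Branch closes: b and not b both at w1.
(One branch shown.) All branches close.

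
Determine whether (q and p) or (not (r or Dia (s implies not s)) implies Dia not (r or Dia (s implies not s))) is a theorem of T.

Valid in T

Tableau for the negation not ((q and p) or (not (r or Dia (s implies not s)) implies Dia not (r or Dia (s implies not s)))):
1. not ((q and p) or (not (r or Dia (s implies not s)) implies Dia not (r or Dia (s implies not s)))), 0
2. not (q and p), 0   [neg-or-rule on 1]
3. not (not (r or Dia (s implies not s)) implies Dia not (r or Dia (s implies not s))), 0   [neg-or-rule on 1]
4. not (r or Dia (s implies not s)), 0   [neg-implies-rule on 3]
5. not Dia not (r or Dia (s implies not s)), 0   [neg-implies-rule on 3]
6. not r, 0   [neg-or-rule on 4]
7. not Dia (s implies not s), 0   [neg-or-rule on 4]
8. r or Dia (s implies not s), 0   [neg-Dia-rule on 5 via 0R0]
9. not (s implies not s), 0   [neg-Dia-rule on 7 via 0R0]
10. s, 0   [neg-implies-rule on 9]
11. not p, 0   [neg-and-rule on 2 (branches; this branch)]
12. Dia (s implies not s), 0   [or-rule on 8 (branches; this branch)]
13. s implies not s, 1   [Dia-rule on 12: fresh world 1, 0R1]
14. r or Dia (s implies not s), 1   [neg-Dia-rule on 5 via 0R1]
15. not (s implies not s), 1   [neg-Dia-rule on 7 via 0R1]
16. s, 1   [neg-implies-rule on 15]
17. not s, 1   [implies-rule on 13 (branches; this branch)]
Accessibility: 0R0, 0R1, 1R1
Branch closes: s and not s both at 1.
All branches of the negation close; one closing branch shown above.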